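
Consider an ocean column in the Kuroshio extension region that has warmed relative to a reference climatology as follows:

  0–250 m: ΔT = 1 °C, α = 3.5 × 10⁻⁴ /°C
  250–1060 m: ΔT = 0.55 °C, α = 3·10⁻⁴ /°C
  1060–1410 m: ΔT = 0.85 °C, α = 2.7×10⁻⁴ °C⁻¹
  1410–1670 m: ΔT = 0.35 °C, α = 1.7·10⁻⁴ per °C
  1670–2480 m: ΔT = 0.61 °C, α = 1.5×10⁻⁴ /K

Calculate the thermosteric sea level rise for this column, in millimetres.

Layer 1: 1 × 3.5×10⁻⁴ × 250 = 0.08750 m
Layer 2: 3×10⁻⁴ × 810 × 0.55 = 0.13365 m
0.85 × 2.7×10⁻⁴ × 350 = 0.080325 m
0.35 × 1.7×10⁻⁴ × 260 = 0.01547 m
Layer 5: 810 × 0.61 × 1.5×10⁻⁴ = 0.074115 m
Δh = 0.08750 + 0.13365 + 0.080325 + 0.01547 + 0.074115 = 0.39106 m ≈ 391 mm

Δh ≈ 391 mm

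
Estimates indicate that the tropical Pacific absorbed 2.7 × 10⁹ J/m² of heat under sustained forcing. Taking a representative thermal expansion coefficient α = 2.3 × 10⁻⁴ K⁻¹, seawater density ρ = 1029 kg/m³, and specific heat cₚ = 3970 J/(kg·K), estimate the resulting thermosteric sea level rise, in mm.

Δh = αQ/(ρcₚ) = 2.3×10⁻⁴ × 2.7×10⁹ / (1029 × 3970) ≈ 0.15201 m

Δh = 152 mm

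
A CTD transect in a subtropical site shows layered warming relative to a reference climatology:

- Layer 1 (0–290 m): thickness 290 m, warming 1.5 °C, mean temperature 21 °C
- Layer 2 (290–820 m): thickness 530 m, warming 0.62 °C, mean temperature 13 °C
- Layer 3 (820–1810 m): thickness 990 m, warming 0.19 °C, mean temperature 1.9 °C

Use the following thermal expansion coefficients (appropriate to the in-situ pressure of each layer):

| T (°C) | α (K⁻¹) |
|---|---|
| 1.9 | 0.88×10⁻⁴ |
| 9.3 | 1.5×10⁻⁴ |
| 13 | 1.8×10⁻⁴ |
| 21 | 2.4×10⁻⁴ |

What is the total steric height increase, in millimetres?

Layer 1 at 21 °C → α = 2.4×10⁻⁴ K⁻¹
Layer 2 at 13 °C → α = 1.8×10⁻⁴ K⁻¹
Layer 3 at 1.9 °C → α = 0.88×10⁻⁴ K⁻¹
Layer 1: 2.4×10⁻⁴ × 290 × 1.5 = 0.10440 m
Layer 2: 530 × 0.62 × 1.8×10⁻⁴ = 0.059148 m
Layer 3: 990 × 0.88×10⁻⁴ × 0.19 = 0.0165528 m
Δh = 0.10440 + 0.059148 + 0.0165528 = 0.1801008 m

about 180 mm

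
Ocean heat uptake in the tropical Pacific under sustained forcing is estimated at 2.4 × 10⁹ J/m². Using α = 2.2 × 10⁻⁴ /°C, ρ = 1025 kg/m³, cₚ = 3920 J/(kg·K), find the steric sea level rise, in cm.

about 13.1 cm

Δh = αQ/(ρcₚ) = 2.2×10⁻⁴ × 2.4×10⁹ / (1025 × 3920) ≈ 0.13141 m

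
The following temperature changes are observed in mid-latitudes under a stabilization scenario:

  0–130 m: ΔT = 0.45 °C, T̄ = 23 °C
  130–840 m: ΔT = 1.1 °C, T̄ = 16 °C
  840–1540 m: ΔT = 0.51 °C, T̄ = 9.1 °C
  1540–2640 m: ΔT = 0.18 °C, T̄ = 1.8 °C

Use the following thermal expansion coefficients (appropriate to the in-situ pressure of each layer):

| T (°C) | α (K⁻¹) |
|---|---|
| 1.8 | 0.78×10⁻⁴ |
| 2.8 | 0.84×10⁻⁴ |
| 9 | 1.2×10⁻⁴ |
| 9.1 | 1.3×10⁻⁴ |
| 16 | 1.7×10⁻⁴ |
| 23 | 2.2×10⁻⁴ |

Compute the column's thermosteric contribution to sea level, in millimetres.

Layer 1 at 23 °C → α = 2.2×10⁻⁴ K⁻¹
Layer 2 at 16 °C → α = 1.7×10⁻⁴ K⁻¹
Layer 3 at 9.1 °C → α = 1.3×10⁻⁴ K⁻¹
Layer 4 at 1.8 °C → α = 0.78×10⁻⁴ K⁻¹
130 × 2.2×10⁻⁴ × 0.45 = 0.01287 m
130–840 m: 710 × 1.7×10⁻⁴ × 1.1 = 0.13277 m
840–1540 m: 1.3×10⁻⁴ × 0.51 × 700 = 0.04641 m
Layer 4: 0.18 × 0.78×10⁻⁴ × 1100 = 0.015444 m
Δh = 0.01287 + 0.13277 + 0.04641 + 0.015444 = 0.207494 m ≈ 207 mm

Δh ≈ 207 mm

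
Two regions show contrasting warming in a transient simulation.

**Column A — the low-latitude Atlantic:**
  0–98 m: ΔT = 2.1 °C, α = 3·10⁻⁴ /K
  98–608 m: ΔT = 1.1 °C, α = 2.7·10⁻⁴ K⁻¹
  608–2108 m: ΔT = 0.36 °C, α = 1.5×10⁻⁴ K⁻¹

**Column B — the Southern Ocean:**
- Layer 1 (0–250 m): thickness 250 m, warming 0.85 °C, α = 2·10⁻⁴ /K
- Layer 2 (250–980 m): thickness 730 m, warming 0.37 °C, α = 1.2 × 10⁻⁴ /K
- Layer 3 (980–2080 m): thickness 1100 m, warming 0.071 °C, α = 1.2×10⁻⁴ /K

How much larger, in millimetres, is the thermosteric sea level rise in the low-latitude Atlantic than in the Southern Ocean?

210 mm

A Layer 1: 3×10⁻⁴ × 2.1 × 98 = 0.06174 m
A 98–608 m: 510 × 2.7×10⁻⁴ × 1.1 = 0.15147 m
A Layer 3: 1500 × 0.36 × 1.5×10⁻⁴ = 0.08100 m
A total: 0.29421 m
B Layer 1: 2×10⁻⁴ × 0.85 × 250 = 0.04250 m
B 1.2×10⁻⁴ × 0.37 × 730 = 0.032412 m
B Layer 3: 0.071 × 1100 × 1.2×10⁻⁴ = 0.009372 m
B total: 0.084284 m
Difference: 0.29421 − 0.084284 = 0.209926 m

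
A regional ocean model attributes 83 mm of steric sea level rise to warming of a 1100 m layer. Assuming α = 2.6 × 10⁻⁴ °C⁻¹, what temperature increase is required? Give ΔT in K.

ΔT = Δh/(αH) = 0.083 / (2.6×10⁻⁴ × 1100) ≈ 0.2902 K

about 0.29 K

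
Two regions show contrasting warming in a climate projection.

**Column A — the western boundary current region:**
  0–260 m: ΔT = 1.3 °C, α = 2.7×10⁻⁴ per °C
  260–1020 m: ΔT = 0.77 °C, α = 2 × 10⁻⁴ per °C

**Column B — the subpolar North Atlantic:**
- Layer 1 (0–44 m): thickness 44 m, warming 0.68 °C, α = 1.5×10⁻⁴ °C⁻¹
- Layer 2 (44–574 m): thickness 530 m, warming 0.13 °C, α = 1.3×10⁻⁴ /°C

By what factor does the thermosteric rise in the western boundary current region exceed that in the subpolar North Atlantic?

≈ 15.5×

A 2.7×10⁻⁴ × 1.3 × 260 = 0.09126 m
A 0.77 × 2×10⁻⁴ × 760 = 0.11704 m
A total: 0.20830 m
B Layer 1: 1.5×10⁻⁴ × 0.68 × 44 = 0.004488 m
B 44–574 m: 0.13 × 530 × 1.3×10⁻⁴ = 0.008957 m
B total: 0.013445 m
Ratio: 0.20830 / 0.013445 ≈ 15.49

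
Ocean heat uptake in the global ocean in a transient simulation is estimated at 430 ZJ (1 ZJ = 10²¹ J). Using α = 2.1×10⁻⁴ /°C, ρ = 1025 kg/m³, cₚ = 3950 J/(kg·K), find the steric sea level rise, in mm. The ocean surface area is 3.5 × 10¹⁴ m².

about 64 mm

Per unit area: Q = 430×10²¹ / (3.5×10¹⁴) ≈ 1.229×10⁹ J/m²
Δh = αQ/(ρcₚ) = 2.1×10⁻⁴ × 1.229×10⁹ / (1025 × 3950) ≈ 0.063746 m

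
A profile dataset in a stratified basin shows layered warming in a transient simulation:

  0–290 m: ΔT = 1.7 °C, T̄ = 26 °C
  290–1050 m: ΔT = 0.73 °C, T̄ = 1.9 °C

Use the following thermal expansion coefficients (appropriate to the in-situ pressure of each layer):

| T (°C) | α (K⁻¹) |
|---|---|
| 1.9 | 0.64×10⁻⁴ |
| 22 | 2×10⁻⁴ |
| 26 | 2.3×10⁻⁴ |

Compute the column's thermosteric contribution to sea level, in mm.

150 mm of thermosteric rise

Layer 1 at 26 °C → α = 2.3×10⁻⁴ K⁻¹
Layer 2 at 1.9 °C → α = 0.64×10⁻⁴ K⁻¹
Layer 1: 2.3×10⁻⁴ × 1.7 × 290 = 0.11339 m
Layer 2: 760 × 0.73 × 0.64×10⁻⁴ = 0.0355072 m
Δh = 0.11339 + 0.0355072 = 0.1488972 m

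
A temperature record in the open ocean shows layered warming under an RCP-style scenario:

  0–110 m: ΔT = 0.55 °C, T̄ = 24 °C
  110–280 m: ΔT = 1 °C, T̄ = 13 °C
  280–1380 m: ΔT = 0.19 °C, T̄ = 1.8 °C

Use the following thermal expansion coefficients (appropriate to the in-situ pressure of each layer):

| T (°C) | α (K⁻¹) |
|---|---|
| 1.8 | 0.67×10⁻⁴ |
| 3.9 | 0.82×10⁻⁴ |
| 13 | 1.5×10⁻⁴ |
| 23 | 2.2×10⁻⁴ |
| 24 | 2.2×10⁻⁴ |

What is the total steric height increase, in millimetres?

Layer 1 at 24 °C → α = 2.2×10⁻⁴ K⁻¹
Layer 2 at 13 °C → α = 1.5×10⁻⁴ K⁻¹
Layer 3 at 1.8 °C → α = 0.67×10⁻⁴ K⁻¹
110 × 0.55 × 2.2×10⁻⁴ = 0.01331 m
110–280 m: 170 × 1 × 1.5×10⁻⁴ = 0.02550 m
Layer 3: 1100 × 0.19 × 0.67×10⁻⁴ = 0.014003 m
Δh = 0.01331 + 0.02550 + 0.014003 = 0.052813 m ≈ 53 mm

Δh ≈ 53 mm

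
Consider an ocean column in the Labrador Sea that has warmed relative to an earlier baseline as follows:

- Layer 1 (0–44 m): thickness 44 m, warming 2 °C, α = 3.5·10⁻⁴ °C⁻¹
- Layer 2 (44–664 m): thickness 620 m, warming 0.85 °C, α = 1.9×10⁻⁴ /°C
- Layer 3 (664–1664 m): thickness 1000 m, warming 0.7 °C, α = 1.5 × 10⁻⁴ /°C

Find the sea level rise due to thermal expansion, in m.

0.236 m

2 × 44 × 3.5×10⁻⁴ = 0.03080 m
44–664 m: 0.85 × 620 × 1.9×10⁻⁴ = 0.10013 m
664–1664 m: 0.7 × 1000 × 1.5×10⁻⁴ = 0.10500 m
Δh = 0.03080 + 0.10013 + 0.10500 = 0.23593 m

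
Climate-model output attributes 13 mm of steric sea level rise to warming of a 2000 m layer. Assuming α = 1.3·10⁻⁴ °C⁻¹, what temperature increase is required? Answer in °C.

ΔT = Δh/(αH) = 0.013 / (1.3×10⁻⁴ × 2000) = 0.05000 °C

ΔT ≈ 0.0500 °C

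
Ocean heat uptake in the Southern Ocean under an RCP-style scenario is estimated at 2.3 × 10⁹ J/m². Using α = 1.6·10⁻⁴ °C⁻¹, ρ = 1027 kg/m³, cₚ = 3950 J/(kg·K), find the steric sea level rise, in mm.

Δh = 90.7 mm

Δh = αQ/(ρcₚ) = 1.6×10⁻⁴ × 2.3×10⁹ / (1027 × 3950) ≈ 0.090715 m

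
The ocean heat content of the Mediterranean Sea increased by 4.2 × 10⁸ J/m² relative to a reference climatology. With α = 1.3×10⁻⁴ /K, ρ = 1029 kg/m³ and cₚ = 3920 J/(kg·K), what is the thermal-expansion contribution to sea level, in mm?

13.5 mm

Δh = αQ/(ρcₚ) = 1.3×10⁻⁴ × 4.2×10⁸ / (1029 × 3920) ≈ 0.013536 m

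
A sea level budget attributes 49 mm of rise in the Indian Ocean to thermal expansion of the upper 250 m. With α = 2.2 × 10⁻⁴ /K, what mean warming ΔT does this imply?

about 0.89 °C

ΔT = Δh/(αH) = 0.049 / (2.2×10⁻⁴ × 250) ≈ 0.8909 °C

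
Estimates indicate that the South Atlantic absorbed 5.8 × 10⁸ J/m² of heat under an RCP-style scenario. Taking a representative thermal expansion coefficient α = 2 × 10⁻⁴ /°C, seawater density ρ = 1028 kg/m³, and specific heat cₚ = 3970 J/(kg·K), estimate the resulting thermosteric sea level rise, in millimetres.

about 28.4 mm

Δh = αQ/(ρcₚ) = 2×10⁻⁴ × 5.8×10⁸ / (1028 × 3970) ≈ 0.028423 m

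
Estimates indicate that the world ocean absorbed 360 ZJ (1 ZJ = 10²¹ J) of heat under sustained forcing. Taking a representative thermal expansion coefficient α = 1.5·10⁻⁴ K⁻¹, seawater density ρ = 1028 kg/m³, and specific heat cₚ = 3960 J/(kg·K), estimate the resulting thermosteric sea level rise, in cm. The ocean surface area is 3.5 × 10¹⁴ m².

Per unit area: Q = 360×10²¹ / (3.5×10¹⁴) ≈ 1.029×10⁹ J/m²
Δh = αQ/(ρcₚ) = 1.5×10⁻⁴ × 1.029×10⁹ / (1028 × 3960) ≈ 0.037916 m

Δh = 3.79 cm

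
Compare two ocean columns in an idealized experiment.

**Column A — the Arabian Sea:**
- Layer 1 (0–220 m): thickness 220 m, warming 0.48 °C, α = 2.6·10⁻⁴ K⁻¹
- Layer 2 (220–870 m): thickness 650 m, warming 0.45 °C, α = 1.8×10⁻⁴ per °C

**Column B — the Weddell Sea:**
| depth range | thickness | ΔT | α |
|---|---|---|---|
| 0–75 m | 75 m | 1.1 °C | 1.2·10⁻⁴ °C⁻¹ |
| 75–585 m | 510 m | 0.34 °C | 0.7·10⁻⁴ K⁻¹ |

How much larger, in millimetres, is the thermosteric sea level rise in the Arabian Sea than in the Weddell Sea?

Δh_A − Δh_B ≈ 58 mm

A 0–220 m: 0.48 × 2.6×10⁻⁴ × 220 = 0.027456 m
A 220–870 m: 650 × 0.45 × 1.8×10⁻⁴ = 0.05265 m
A total: 0.080106 m
B Layer 1: 1.1 × 75 × 1.2×10⁻⁴ = 0.00990 m
B 75–585 m: 510 × 0.7×10⁻⁴ × 0.34 = 0.012138 m
B total: 0.022038 m
Difference: 0.080106 − 0.022038 = 0.058068 m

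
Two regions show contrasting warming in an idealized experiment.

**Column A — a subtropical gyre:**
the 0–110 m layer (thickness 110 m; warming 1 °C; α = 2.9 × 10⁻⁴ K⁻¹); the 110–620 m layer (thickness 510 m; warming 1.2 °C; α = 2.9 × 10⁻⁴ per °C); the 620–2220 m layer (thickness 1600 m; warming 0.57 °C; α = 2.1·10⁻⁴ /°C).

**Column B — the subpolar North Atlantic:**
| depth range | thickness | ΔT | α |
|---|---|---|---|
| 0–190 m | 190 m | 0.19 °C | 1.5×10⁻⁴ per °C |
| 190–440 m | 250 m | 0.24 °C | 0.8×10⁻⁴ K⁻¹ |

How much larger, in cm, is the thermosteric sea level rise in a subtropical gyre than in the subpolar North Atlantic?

Δh_A − Δh_B ≈ 39 cm

A Layer 1: 2.9×10⁻⁴ × 1 × 110 = 0.03190 m
A Layer 2: 510 × 2.9×10⁻⁴ × 1.2 = 0.17748 m
A 1600 × 0.57 × 2.1×10⁻⁴ = 0.19152 m
A total: 0.40090 m
B Layer 1: 190 × 0.19 × 1.5×10⁻⁴ = 0.005415 m
B 190–440 m: 250 × 0.24 × 0.8×10⁻⁴ = 0.00480 m
B total: 0.010215 m
Difference: 0.40090 − 0.010215 = 0.390685 m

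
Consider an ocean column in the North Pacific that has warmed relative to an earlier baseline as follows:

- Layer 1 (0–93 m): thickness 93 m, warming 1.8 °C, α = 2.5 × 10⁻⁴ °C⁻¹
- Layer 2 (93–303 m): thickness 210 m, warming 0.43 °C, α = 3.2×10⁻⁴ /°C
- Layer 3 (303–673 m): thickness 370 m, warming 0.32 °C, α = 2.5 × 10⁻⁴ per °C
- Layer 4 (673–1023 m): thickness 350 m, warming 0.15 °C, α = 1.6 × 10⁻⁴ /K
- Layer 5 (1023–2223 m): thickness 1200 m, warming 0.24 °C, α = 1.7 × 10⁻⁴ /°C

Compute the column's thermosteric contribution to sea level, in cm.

Δh ≈ 15.8 cm

Layer 1: 2.5×10⁻⁴ × 1.8 × 93 = 0.04185 m
Layer 2: 210 × 3.2×10⁻⁴ × 0.43 = 0.028896 m
2.5×10⁻⁴ × 0.32 × 370 = 0.02960 m
673–1023 m: 1.6×10⁻⁴ × 0.15 × 350 = 0.00840 m
1023–2223 m: 1200 × 1.7×10⁻⁴ × 0.24 = 0.04896 m
Δh = 0.04185 + 0.028896 + 0.02960 + 0.00840 + 0.04896 = 0.157706 m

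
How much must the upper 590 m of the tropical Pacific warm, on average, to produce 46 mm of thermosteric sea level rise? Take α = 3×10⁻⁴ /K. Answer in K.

about 0.260 K

ΔT = Δh/(αH) = 0.046 / (3×10⁻⁴ × 590) ≈ 0.2599 K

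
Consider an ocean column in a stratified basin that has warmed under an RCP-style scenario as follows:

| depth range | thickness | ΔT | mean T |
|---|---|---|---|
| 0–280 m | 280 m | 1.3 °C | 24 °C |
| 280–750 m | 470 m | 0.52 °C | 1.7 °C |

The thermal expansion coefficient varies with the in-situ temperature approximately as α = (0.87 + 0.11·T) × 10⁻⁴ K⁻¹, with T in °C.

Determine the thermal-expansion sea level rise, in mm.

Layer 1: α = (0.87 + 0.11×24)×10⁻⁴ = 3.51×10⁻⁴ K⁻¹
Layer 2: α = (0.87 + 0.11×1.7)×10⁻⁴ = 1.057×10⁻⁴ K⁻¹
0–280 m: 280 × 3.51×10⁻⁴ × 1.3 = 0.127764 m
280–750 m: 470 × 0.52 × 1.057×10⁻⁴ = 0.02583308 m
Δh = 0.127764 + 0.02583308 = 0.15359708 m

154 mm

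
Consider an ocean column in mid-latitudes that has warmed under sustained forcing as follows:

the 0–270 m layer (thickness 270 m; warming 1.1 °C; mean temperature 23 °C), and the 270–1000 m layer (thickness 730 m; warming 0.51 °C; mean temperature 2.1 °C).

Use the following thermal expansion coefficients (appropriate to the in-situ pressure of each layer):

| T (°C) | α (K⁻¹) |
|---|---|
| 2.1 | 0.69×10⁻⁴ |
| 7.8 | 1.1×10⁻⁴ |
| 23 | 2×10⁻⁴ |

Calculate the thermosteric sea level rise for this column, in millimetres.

85 mm of thermosteric rise

Layer 1 at 23 °C → α = 2×10⁻⁴ K⁻¹
Layer 2 at 2.1 °C → α = 0.69×10⁻⁴ K⁻¹
0–270 m: 270 × 1.1 × 2×10⁻⁴ = 0.05940 m
270–1000 m: 0.69×10⁻⁴ × 730 × 0.51 = 0.0256887 m
Δh = 0.05940 + 0.0256887 = 0.0850887 m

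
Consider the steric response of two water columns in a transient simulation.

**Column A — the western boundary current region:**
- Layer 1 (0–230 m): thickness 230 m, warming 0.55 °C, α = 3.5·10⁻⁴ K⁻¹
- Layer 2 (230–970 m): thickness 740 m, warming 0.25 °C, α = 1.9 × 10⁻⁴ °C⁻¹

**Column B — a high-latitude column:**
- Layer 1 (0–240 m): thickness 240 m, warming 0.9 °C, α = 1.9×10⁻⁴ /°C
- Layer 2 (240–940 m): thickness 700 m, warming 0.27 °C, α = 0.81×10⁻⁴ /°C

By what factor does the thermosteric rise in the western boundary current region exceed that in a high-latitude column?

A Layer 1: 0.55 × 3.5×10⁻⁴ × 230 = 0.044275 m
A Layer 2: 740 × 0.25 × 1.9×10⁻⁴ = 0.03515 m
A total: 0.079425 m
B 0–240 m: 240 × 0.9 × 1.9×10⁻⁴ = 0.04104 m
B Layer 2: 0.27 × 700 × 0.81×10⁻⁴ = 0.015309 m
B total: 0.056349 m
Ratio: 0.079425 / 0.056349 ≈ 1.410

1.41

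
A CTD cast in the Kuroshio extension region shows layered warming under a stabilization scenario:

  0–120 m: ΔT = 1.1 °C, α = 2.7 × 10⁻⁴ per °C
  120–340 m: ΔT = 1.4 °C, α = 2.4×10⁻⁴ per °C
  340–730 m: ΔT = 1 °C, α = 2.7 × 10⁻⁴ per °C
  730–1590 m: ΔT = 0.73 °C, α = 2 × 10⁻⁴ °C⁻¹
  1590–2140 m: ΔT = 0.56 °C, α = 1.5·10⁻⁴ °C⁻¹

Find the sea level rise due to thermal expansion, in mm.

120 × 1.1 × 2.7×10⁻⁴ = 0.03564 m
120–340 m: 220 × 2.4×10⁻⁴ × 1.4 = 0.07392 m
340–730 m: 2.7×10⁻⁴ × 1 × 390 = 0.10530 m
Layer 4: 0.73 × 2×10⁻⁴ × 860 = 0.12556 m
Layer 5: 550 × 1.5×10⁻⁴ × 0.56 = 0.04620 m
Δh = 0.03564 + 0.07392 + 0.10530 + 0.12556 + 0.04620 = 0.38662 m

387 mm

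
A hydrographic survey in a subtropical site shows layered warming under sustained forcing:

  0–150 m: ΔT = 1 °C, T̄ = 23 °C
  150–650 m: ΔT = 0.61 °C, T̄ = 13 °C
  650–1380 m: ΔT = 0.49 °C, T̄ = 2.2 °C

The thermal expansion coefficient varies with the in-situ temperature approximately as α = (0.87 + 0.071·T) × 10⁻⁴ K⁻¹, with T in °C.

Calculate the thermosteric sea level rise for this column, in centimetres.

about 12.9 cm

Layer 1: α = (0.87 + 0.071×23)×10⁻⁴ = 2.503×10⁻⁴ K⁻¹
Layer 2: α = (0.87 + 0.071×13)×10⁻⁴ = 1.793×10⁻⁴ K⁻¹
Layer 3: α = (0.87 + 0.071×2.2)×10⁻⁴ = 1.0262×10⁻⁴ K⁻¹
Layer 1: 2.503×10⁻⁴ × 150 × 1 = 0.037545 m
Layer 2: 500 × 1.793×10⁻⁴ × 0.61 = 0.0546865 m
650–1380 m: 1.0262×10⁻⁴ × 0.49 × 730 = 0.036707174 m
Δh = 0.037545 + 0.0546865 + 0.036707174 = 0.128938674 m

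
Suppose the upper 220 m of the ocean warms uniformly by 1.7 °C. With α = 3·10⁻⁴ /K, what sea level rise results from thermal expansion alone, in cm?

Δh ≈ 11.2 cm

Δh = αΔT·H = 3×10⁻⁴ × 1.7 × 220 = 0.11220 m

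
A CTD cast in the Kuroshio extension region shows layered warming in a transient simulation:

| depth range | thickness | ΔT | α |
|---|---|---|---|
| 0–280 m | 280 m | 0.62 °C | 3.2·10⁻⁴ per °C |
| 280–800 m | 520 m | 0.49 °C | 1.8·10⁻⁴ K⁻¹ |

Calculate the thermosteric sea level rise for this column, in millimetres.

100 mm of thermosteric rise

0–280 m: 3.2×10⁻⁴ × 280 × 0.62 = 0.055552 m
Layer 2: 520 × 0.49 × 1.8×10⁻⁴ = 0.045864 m
Δh = 0.055552 + 0.045864 = 0.101416 m ≈ 100 mm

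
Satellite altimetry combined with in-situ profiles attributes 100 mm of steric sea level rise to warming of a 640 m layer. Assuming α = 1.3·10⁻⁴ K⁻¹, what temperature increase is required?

ΔT = Δh/(αH) = 0.1 / (1.3×10⁻⁴ × 640) ≈ 1.202 °C

1.20 °C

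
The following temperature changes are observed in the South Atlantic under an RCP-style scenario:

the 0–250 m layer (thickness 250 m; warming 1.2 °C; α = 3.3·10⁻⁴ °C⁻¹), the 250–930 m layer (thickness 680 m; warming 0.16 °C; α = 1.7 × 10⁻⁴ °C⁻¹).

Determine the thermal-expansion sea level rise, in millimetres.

Δh = 120 mm

3.3×10⁻⁴ × 250 × 1.2 = 0.09900 m
250–930 m: 680 × 0.16 × 1.7×10⁻⁴ = 0.018496 m
Δh = 0.09900 + 0.018496 = 0.117496 m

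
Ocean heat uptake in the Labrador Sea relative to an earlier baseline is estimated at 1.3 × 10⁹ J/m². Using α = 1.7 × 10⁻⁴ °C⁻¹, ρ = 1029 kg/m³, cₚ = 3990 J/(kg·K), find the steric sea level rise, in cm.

Δh ≈ 5.38 cm

Δh = αQ/(ρcₚ) = 1.7×10⁻⁴ × 1.3×10⁹ / (1029 × 3990) ≈ 0.053827 m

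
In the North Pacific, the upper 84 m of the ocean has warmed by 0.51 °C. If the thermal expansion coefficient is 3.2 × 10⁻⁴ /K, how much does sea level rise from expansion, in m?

Δh = αΔT·H = 3.2×10⁻⁴ × 0.51 × 84 = 0.0137088 m

0.0137 m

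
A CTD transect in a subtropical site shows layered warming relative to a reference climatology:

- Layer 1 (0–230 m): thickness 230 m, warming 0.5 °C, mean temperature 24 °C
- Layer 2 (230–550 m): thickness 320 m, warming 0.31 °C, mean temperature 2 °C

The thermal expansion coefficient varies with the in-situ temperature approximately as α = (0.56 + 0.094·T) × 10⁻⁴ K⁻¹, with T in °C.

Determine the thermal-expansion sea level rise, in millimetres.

about 39.8 mm

Layer 1: α = (0.56 + 0.094×24)×10⁻⁴ = 2.816×10⁻⁴ K⁻¹
Layer 2: α = (0.56 + 0.094×2)×10⁻⁴ = 0.748×10⁻⁴ K⁻¹
0–230 m: 230 × 2.816×10⁻⁴ × 0.5 = 0.032384 m
Layer 2: 0.748×10⁻⁴ × 320 × 0.31 = 0.00742016 m
Δh = 0.032384 + 0.00742016 = 0.03980416 m ≈ 39.8 mm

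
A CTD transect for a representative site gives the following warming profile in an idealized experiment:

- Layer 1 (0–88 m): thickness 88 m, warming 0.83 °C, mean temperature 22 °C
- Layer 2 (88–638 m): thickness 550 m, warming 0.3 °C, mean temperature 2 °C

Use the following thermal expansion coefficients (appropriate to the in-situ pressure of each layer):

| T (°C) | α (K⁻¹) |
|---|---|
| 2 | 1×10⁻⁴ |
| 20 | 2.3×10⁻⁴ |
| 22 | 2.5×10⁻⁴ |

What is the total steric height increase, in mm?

Layer 1 at 22 °C → α = 2.5×10⁻⁴ K⁻¹
Layer 2 at 2 °C → α = 1×10⁻⁴ K⁻¹
Layer 1: 88 × 0.83 × 2.5×10⁻⁴ = 0.01826 m
88–638 m: 1×10⁻⁴ × 550 × 0.3 = 0.01650 m
Δh = 0.01826 + 0.01650 = 0.03476 m

34.8 mm of thermosteric rise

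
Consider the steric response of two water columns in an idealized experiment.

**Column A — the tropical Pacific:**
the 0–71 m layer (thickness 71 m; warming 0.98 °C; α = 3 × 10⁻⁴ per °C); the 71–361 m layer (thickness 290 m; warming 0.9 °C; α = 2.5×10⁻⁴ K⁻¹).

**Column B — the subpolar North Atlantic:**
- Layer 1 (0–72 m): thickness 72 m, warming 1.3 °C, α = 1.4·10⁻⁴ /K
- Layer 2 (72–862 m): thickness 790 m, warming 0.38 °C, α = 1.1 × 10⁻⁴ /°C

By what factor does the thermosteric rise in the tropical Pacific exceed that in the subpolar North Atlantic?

a factor of 1.9

A 0–71 m: 0.98 × 3×10⁻⁴ × 71 = 0.020874 m
A Layer 2: 2.5×10⁻⁴ × 290 × 0.9 = 0.06525 m
A total: 0.086124 m
B Layer 1: 1.3 × 72 × 1.4×10⁻⁴ = 0.013104 m
B 1.1×10⁻⁴ × 0.38 × 790 = 0.033022 m
B total: 0.046126 m
Ratio: 0.086124 / 0.046126 ≈ 1.867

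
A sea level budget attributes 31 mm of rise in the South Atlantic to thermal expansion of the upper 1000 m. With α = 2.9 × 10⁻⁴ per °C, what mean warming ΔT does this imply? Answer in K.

ΔT ≈ 0.11 K

ΔT = Δh/(αH) = 0.031 / (2.9×10⁻⁴ × 1000) ≈ 0.1069 K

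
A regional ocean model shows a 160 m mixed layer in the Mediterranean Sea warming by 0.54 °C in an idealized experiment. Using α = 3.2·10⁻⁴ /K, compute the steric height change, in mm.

Δh = αΔT·H = 3.2×10⁻⁴ × 0.54 × 160 = 0.027648 m

27.6 mm of thermosteric rise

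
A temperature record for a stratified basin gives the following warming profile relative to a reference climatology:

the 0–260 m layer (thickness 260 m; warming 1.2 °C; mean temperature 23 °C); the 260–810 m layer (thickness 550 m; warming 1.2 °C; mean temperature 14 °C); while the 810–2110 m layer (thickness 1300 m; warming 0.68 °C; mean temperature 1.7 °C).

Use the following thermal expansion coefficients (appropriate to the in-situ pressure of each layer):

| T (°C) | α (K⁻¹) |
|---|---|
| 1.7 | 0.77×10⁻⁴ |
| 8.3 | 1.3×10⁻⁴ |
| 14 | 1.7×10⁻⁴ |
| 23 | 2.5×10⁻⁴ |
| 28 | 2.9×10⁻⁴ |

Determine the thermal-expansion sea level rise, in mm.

Δh = 258 mm

Layer 1 at 23 °C → α = 2.5×10⁻⁴ K⁻¹
Layer 2 at 14 °C → α = 1.7×10⁻⁴ K⁻¹
Layer 3 at 1.7 °C → α = 0.77×10⁻⁴ K⁻¹
Layer 1: 2.5×10⁻⁴ × 260 × 1.2 = 0.07800 m
260–810 m: 1.7×10⁻⁴ × 550 × 1.2 = 0.11220 m
Layer 3: 0.68 × 0.77×10⁻⁴ × 1300 = 0.068068 m
Δh = 0.07800 + 0.11220 + 0.068068 = 0.258268 m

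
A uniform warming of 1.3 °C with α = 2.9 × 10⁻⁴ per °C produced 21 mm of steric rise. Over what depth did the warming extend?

H ≈ 55.7 m

H = Δh/(αΔT) = 0.021 / (2.9×10⁻⁴ × 1.3) ≈ 55.70 m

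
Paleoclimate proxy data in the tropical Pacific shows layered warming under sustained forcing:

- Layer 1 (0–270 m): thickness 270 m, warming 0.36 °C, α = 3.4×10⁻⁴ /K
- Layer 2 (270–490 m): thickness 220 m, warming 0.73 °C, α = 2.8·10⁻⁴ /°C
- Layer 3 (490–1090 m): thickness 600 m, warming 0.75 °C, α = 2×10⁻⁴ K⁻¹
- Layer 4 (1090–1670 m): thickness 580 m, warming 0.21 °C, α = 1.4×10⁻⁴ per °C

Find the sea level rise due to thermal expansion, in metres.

Δh ≈ 0.185 m

Layer 1: 3.4×10⁻⁴ × 270 × 0.36 = 0.033048 m
Layer 2: 2.8×10⁻⁴ × 0.73 × 220 = 0.044968 m
Layer 3: 600 × 0.75 × 2×10⁻⁴ = 0.09000 m
1.4×10⁻⁴ × 0.21 × 580 = 0.017052 m
Δh = 0.033048 + 0.044968 + 0.09000 + 0.017052 = 0.185068 m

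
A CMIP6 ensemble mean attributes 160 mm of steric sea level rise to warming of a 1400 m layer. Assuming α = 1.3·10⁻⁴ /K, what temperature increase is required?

0.879 K

ΔT = Δh/(αH) = 0.16 / (1.3×10⁻⁴ × 1400) ≈ 0.8791 K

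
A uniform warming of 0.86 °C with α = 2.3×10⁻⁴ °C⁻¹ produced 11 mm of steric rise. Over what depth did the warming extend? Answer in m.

H = Δh/(αΔT) = 0.011 / (2.3×10⁻⁴ × 0.86) ≈ 55.61 m

56 m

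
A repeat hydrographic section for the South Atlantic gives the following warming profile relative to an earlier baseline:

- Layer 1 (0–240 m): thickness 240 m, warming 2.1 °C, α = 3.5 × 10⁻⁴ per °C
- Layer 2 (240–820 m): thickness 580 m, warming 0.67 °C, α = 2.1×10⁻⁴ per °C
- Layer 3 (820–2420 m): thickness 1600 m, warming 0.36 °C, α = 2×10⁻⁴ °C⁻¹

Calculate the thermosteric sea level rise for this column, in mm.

Layer 1: 240 × 2.1 × 3.5×10⁻⁴ = 0.17640 m
Layer 2: 0.67 × 2.1×10⁻⁴ × 580 = 0.081606 m
1600 × 0.36 × 2×10⁻⁴ = 0.11520 m
Δh = 0.17640 + 0.081606 + 0.11520 = 0.373206 m

about 373 mm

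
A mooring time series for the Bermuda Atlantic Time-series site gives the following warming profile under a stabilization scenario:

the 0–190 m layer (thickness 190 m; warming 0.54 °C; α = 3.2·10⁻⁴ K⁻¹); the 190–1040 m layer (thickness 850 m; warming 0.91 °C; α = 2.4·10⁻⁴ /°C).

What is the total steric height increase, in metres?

Δh = 0.22 m

Layer 1: 190 × 3.2×10⁻⁴ × 0.54 = 0.032832 m
Layer 2: 2.4×10⁻⁴ × 0.91 × 850 = 0.18564 m
Δh = 0.032832 + 0.18564 = 0.218472 m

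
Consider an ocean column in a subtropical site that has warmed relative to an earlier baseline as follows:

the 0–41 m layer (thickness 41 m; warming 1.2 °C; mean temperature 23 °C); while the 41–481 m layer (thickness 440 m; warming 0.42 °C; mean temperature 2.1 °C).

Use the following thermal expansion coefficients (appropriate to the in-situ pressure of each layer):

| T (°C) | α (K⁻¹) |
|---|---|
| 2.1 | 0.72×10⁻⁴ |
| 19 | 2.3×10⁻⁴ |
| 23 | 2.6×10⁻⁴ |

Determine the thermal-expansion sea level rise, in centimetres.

Layer 1 at 23 °C → α = 2.6×10⁻⁴ K⁻¹
Layer 2 at 2.1 °C → α = 0.72×10⁻⁴ K⁻¹
Layer 1: 2.6×10⁻⁴ × 41 × 1.2 = 0.012792 m
0.72×10⁻⁴ × 440 × 0.42 = 0.0133056 m
Δh = 0.012792 + 0.0133056 = 0.0260976 m

2.6 cm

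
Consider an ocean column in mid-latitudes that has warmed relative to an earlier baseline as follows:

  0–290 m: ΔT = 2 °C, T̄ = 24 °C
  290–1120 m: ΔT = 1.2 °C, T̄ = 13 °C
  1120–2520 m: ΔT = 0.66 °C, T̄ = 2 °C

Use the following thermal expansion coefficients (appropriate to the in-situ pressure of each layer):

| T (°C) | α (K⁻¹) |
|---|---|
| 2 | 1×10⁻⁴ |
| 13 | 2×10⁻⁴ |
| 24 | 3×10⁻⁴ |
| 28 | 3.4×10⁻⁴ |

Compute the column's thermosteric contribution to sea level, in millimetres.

466 mm

Layer 1 at 24 °C → α = 3×10⁻⁴ K⁻¹
Layer 2 at 13 °C → α = 2×10⁻⁴ K⁻¹
Layer 3 at 2 °C → α = 1×10⁻⁴ K⁻¹
Layer 1: 290 × 2 × 3×10⁻⁴ = 0.17400 m
830 × 2×10⁻⁴ × 1.2 = 0.19920 m
Layer 3: 1×10⁻⁴ × 1400 × 0.66 = 0.09240 m
Δh = 0.17400 + 0.19920 + 0.09240 = 0.46560 m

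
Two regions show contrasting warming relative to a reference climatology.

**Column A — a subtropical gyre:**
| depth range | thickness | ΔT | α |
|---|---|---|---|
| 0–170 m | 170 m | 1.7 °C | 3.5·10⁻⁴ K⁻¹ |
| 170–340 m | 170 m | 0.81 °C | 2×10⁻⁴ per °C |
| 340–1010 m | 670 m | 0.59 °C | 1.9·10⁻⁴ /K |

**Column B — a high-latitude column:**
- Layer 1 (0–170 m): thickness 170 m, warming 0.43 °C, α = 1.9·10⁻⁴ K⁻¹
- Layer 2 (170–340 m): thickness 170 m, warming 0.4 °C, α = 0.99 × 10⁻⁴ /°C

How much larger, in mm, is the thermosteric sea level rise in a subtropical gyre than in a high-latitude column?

A 0–170 m: 1.7 × 3.5×10⁻⁴ × 170 = 0.10115 m
A 2×10⁻⁴ × 0.81 × 170 = 0.02754 m
A Layer 3: 670 × 1.9×10⁻⁴ × 0.59 = 0.075107 m
A total: 0.203797 m
B Layer 1: 0.43 × 170 × 1.9×10⁻⁴ = 0.013889 m
B 170–340 m: 170 × 0.4 × 0.99×10⁻⁴ = 0.006732 m
B total: 0.020621 m
Difference: 0.203797 − 0.020621 = 0.183176 m

183 mm larger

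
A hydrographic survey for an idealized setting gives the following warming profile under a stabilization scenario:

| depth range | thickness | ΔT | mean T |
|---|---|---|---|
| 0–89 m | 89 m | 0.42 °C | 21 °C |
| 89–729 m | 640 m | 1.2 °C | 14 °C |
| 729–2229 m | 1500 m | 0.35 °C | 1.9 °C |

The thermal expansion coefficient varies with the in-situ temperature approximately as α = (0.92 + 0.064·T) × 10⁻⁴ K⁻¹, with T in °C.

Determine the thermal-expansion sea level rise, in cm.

Δh ≈ 20.3 cm

Layer 1: α = (0.92 + 0.064×21)×10⁻⁴ = 2.264×10⁻⁴ K⁻¹
Layer 2: α = (0.92 + 0.064×14)×10⁻⁴ = 1.816×10⁻⁴ K⁻¹
Layer 3: α = (0.92 + 0.064×1.9)×10⁻⁴ = 1.0416×10⁻⁴ K⁻¹
2.264×10⁻⁴ × 0.42 × 89 = 0.008462832 m
1.816×10⁻⁴ × 640 × 1.2 = 0.1394688 m
1.0416×10⁻⁴ × 0.35 × 1500 = 0.054684 m
Δh = 0.008462832 + 0.1394688 + 0.054684 = 0.202615632 m ≈ 20.3 cm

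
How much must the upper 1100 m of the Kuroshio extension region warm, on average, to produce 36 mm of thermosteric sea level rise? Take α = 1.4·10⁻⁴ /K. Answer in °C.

ΔT = Δh/(αH) = 0.036 / (1.4×10⁻⁴ × 1100) ≈ 0.2338 °C

ΔT ≈ 0.234 °C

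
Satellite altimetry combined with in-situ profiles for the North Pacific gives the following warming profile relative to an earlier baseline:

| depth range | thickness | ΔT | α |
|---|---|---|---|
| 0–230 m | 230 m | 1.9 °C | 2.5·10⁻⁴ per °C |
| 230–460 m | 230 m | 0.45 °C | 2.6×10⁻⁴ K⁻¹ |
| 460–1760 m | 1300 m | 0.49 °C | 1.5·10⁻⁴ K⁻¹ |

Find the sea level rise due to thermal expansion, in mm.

about 232 mm

1.9 × 2.5×10⁻⁴ × 230 = 0.10925 m
Layer 2: 2.6×10⁻⁴ × 0.45 × 230 = 0.02691 m
460–1760 m: 1300 × 1.5×10⁻⁴ × 0.49 = 0.09555 m
Δh = 0.10925 + 0.02691 + 0.09555 = 0.23171 m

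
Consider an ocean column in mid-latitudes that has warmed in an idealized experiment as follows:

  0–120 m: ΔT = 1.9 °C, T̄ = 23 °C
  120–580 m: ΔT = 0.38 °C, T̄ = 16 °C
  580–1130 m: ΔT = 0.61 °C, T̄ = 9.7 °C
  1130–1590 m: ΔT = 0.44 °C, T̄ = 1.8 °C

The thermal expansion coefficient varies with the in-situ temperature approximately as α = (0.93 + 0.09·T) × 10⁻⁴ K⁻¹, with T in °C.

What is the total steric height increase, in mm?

about 190 mm

Layer 1: α = (0.93 + 0.09×23)×10⁻⁴ = 3×10⁻⁴ K⁻¹
Layer 2: α = (0.93 + 0.09×16)×10⁻⁴ = 2.37×10⁻⁴ K⁻¹
Layer 3: α = (0.93 + 0.09×9.7)×10⁻⁴ = 1.803×10⁻⁴ K⁻¹
Layer 4: α = (0.93 + 0.09×1.8)×10⁻⁴ = 1.092×10⁻⁴ K⁻¹
0–120 m: 3×10⁻⁴ × 120 × 1.9 = 0.06840 m
Layer 2: 0.38 × 460 × 2.37×10⁻⁴ = 0.0414276 m
Layer 3: 550 × 0.61 × 1.803×10⁻⁴ = 0.06049065 m
Layer 4: 1.092×10⁻⁴ × 460 × 0.44 = 0.02210208 m
Δh = 0.06840 + 0.0414276 + 0.06049065 + 0.02210208 = 0.19242033 m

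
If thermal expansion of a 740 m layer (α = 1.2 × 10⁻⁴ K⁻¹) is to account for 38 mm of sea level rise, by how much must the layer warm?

0.428 K

ΔT = Δh/(αH) = 0.038 / (1.2×10⁻⁴ × 740) ≈ 0.4279 K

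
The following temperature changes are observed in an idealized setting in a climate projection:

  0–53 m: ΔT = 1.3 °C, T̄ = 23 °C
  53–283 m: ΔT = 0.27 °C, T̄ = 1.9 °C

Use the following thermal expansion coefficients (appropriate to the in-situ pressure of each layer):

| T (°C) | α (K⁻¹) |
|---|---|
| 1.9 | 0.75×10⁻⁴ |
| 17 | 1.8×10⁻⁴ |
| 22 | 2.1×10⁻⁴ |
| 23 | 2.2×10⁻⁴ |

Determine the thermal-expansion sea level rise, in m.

Δh ≈ 0.020 m

Layer 1 at 23 °C → α = 2.2×10⁻⁴ K⁻¹
Layer 2 at 1.9 °C → α = 0.75×10⁻⁴ K⁻¹
2.2×10⁻⁴ × 1.3 × 53 = 0.015158 m
Layer 2: 230 × 0.75×10⁻⁴ × 0.27 = 0.0046575 m
Δh = 0.015158 + 0.0046575 = 0.0198155 m ≈ 0.020 m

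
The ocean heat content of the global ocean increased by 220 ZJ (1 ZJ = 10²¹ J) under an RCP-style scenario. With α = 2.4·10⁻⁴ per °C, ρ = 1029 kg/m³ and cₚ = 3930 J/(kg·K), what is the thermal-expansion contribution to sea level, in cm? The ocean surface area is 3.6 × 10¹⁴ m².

Δh ≈ 3.63 cm

Per unit area: Q = 220×10²¹ / (3.6×10¹⁴) ≈ 6.111×10⁸ J/m²
Δh = αQ/(ρcₚ) = 2.4×10⁻⁴ × 6.111×10⁸ / (1029 × 3930) ≈ 0.036267 m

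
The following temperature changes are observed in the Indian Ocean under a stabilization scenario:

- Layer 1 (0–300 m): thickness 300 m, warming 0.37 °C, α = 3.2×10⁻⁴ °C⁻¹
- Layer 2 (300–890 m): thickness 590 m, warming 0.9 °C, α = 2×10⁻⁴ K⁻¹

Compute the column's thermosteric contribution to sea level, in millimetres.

about 142 mm

Layer 1: 0.37 × 3.2×10⁻⁴ × 300 = 0.03552 m
590 × 0.9 × 2×10⁻⁴ = 0.10620 m
Δh = 0.03552 + 0.10620 = 0.14172 m ≈ 142 mm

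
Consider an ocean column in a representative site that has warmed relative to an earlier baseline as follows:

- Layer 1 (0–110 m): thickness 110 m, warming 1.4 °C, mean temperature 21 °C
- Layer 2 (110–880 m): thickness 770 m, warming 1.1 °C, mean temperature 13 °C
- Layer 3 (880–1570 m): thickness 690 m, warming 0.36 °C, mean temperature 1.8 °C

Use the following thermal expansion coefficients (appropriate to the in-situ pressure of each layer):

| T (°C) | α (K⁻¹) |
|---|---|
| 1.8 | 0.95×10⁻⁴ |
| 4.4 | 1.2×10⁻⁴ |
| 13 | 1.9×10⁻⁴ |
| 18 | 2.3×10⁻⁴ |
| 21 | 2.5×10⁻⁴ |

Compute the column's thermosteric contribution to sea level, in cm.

Layer 1 at 21 °C → α = 2.5×10⁻⁴ K⁻¹
Layer 2 at 13 °C → α = 1.9×10⁻⁴ K⁻¹
Layer 3 at 1.8 °C → α = 0.95×10⁻⁴ K⁻¹
Layer 1: 110 × 1.4 × 2.5×10⁻⁴ = 0.03850 m
Layer 2: 770 × 1.9×10⁻⁴ × 1.1 = 0.16093 m
880–1570 m: 0.36 × 690 × 0.95×10⁻⁴ = 0.023598 m
Δh = 0.03850 + 0.16093 + 0.023598 = 0.223028 m ≈ 22 cm

about 22 cm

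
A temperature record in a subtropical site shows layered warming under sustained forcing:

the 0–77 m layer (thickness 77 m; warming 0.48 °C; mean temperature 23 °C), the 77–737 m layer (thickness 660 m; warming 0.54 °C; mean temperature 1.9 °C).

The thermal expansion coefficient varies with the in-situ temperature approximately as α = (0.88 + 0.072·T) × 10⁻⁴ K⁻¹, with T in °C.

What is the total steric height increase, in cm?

Δh ≈ 4.56 cm

Layer 1: α = (0.88 + 0.072×23)×10⁻⁴ = 2.536×10⁻⁴ K⁻¹
Layer 2: α = (0.88 + 0.072×1.9)×10⁻⁴ = 1.0168×10⁻⁴ K⁻¹
Layer 1: 77 × 2.536×10⁻⁴ × 0.48 = 0.009373056 m
77–737 m: 0.54 × 1.0168×10⁻⁴ × 660 = 0.036238752 m
Δh = 0.009373056 + 0.036238752 = 0.045611808 m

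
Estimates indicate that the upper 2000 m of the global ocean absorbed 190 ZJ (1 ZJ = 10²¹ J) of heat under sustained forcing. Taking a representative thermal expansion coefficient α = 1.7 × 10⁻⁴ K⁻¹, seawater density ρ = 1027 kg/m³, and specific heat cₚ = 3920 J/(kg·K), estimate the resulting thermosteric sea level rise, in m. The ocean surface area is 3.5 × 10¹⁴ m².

Per unit area: Q = 190×10²¹ / (3.5×10¹⁴) ≈ 5.429×10⁸ J/m²
Δh = αQ/(ρcₚ) = 1.7×10⁻⁴ × 5.429×10⁸ / (1027 × 3920) ≈ 0.022925 m

Δh ≈ 0.0229 m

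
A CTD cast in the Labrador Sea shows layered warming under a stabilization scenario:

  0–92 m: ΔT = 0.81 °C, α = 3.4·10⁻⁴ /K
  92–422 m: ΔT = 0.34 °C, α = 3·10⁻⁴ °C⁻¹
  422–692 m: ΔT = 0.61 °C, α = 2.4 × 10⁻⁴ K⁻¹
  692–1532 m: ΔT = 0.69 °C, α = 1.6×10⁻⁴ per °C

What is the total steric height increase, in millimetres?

Layer 1: 92 × 0.81 × 3.4×10⁻⁴ = 0.0253368 m
92–422 m: 330 × 0.34 × 3×10⁻⁴ = 0.03366 m
2.4×10⁻⁴ × 270 × 0.61 = 0.039528 m
1.6×10⁻⁴ × 840 × 0.69 = 0.092736 m
Δh = 0.0253368 + 0.03366 + 0.039528 + 0.092736 = 0.1912608 m

Δh ≈ 191 mm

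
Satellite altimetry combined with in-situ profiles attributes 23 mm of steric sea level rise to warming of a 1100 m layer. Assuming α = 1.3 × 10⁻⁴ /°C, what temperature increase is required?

ΔT = Δh/(αH) = 0.023 / (1.3×10⁻⁴ × 1100) ≈ 0.1608 K

about 0.161 K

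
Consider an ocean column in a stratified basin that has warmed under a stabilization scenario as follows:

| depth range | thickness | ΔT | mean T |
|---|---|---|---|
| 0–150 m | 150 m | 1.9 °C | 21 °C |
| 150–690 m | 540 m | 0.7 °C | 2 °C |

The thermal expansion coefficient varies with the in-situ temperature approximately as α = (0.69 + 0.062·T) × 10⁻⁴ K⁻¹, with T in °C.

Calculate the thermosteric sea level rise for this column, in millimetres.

Layer 1: α = (0.69 + 0.062×21)×10⁻⁴ = 1.992×10⁻⁴ K⁻¹
Layer 2: α = (0.69 + 0.062×2)×10⁻⁴ = 0.814×10⁻⁴ K⁻¹
Layer 1: 150 × 1.9 × 1.992×10⁻⁴ = 0.056772 m
150–690 m: 0.7 × 540 × 0.814×10⁻⁴ = 0.0307692 m
Δh = 0.056772 + 0.0307692 = 0.0875412 m

about 88 mm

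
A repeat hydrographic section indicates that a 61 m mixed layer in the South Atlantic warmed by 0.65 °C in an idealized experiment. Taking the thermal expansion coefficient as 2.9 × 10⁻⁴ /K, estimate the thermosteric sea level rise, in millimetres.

Δh = 11.5 mm

Δh = αΔT·H = 2.9×10⁻⁴ × 0.65 × 61 = 0.0114985 m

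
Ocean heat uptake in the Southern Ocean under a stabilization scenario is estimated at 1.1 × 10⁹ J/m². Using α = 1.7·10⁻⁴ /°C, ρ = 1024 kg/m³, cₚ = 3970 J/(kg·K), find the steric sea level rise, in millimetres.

about 46 mm

Δh = αQ/(ρcₚ) = 1.7×10⁻⁴ × 1.1×10⁹ / (1024 × 3970) ≈ 0.045999 m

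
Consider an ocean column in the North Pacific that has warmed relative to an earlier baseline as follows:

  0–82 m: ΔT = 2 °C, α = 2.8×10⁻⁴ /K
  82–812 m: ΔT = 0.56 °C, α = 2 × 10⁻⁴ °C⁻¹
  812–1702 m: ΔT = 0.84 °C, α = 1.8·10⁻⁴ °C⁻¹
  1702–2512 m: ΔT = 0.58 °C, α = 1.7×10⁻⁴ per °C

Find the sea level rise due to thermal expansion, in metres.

0–82 m: 82 × 2 × 2.8×10⁻⁴ = 0.04592 m
Layer 2: 730 × 0.56 × 2×10⁻⁴ = 0.08176 m
0.84 × 890 × 1.8×10⁻⁴ = 0.134568 m
Layer 4: 1.7×10⁻⁴ × 0.58 × 810 = 0.079866 m
Δh = 0.04592 + 0.08176 + 0.134568 + 0.079866 = 0.342114 m ≈ 0.34 m

Δh = 0.34 m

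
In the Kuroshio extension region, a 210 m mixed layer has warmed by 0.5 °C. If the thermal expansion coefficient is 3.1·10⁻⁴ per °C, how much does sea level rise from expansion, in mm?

Δh = αΔT·H = 3.1×10⁻⁴ × 0.5 × 210 = 0.03255 m

Δh ≈ 33 mm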